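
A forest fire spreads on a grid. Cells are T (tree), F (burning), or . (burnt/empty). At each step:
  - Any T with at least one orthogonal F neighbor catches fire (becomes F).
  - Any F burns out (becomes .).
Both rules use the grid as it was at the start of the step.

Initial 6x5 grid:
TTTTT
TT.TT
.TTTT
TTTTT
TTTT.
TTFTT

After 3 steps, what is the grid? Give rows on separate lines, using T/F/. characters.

Step 1: 3 trees catch fire, 1 burn out
  TTTTT
  TT.TT
  .TTTT
  TTTTT
  TTFT.
  TF.FT
Step 2: 5 trees catch fire, 3 burn out
  TTTTT
  TT.TT
  .TTTT
  TTFTT
  TF.F.
  F...F
Step 3: 4 trees catch fire, 5 burn out
  TTTTT
  TT.TT
  .TFTT
  TF.FT
  F....
  .....

TTTTT
TT.TT
.TFTT
TF.FT
F....
.....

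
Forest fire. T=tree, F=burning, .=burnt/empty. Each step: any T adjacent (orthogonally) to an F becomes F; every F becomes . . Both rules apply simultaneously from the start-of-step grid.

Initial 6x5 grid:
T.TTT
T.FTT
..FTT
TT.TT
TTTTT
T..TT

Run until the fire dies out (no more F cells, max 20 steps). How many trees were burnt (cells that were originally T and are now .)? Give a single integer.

Answer: 19

Derivation:
Step 1: +3 fires, +2 burnt (F count now 3)
Step 2: +4 fires, +3 burnt (F count now 4)
Step 3: +3 fires, +4 burnt (F count now 3)
Step 4: +3 fires, +3 burnt (F count now 3)
Step 5: +2 fires, +3 burnt (F count now 2)
Step 6: +2 fires, +2 burnt (F count now 2)
Step 7: +2 fires, +2 burnt (F count now 2)
Step 8: +0 fires, +2 burnt (F count now 0)
Fire out after step 8
Initially T: 21, now '.': 28
Total burnt (originally-T cells now '.'): 19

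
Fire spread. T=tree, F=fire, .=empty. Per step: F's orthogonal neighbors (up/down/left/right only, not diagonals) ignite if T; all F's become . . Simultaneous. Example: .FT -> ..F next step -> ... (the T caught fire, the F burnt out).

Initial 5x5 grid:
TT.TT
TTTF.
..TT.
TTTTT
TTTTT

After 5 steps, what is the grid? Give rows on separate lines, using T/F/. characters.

Step 1: 3 trees catch fire, 1 burn out
  TT.FT
  TTF..
  ..TF.
  TTTTT
  TTTTT
Step 2: 4 trees catch fire, 3 burn out
  TT..F
  TF...
  ..F..
  TTTFT
  TTTTT
Step 3: 5 trees catch fire, 4 burn out
  TF...
  F....
  .....
  TTF.F
  TTTFT
Step 4: 4 trees catch fire, 5 burn out
  F....
  .....
  .....
  TF...
  TTF.F
Step 5: 2 trees catch fire, 4 burn out
  .....
  .....
  .....
  F....
  TF...

.....
.....
.....
F....
TF...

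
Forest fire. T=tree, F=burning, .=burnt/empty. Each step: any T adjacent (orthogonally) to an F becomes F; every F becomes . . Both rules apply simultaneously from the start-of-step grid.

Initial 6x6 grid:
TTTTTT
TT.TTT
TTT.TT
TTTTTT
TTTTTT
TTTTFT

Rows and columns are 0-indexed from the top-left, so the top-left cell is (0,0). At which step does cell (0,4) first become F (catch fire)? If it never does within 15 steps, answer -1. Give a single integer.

Step 1: cell (0,4)='T' (+3 fires, +1 burnt)
Step 2: cell (0,4)='T' (+4 fires, +3 burnt)
Step 3: cell (0,4)='T' (+5 fires, +4 burnt)
Step 4: cell (0,4)='T' (+5 fires, +5 burnt)
Step 5: cell (0,4)='F' (+6 fires, +5 burnt)
  -> target ignites at step 5
Step 6: cell (0,4)='.' (+4 fires, +6 burnt)
Step 7: cell (0,4)='.' (+3 fires, +4 burnt)
Step 8: cell (0,4)='.' (+2 fires, +3 burnt)
Step 9: cell (0,4)='.' (+1 fires, +2 burnt)
Step 10: cell (0,4)='.' (+0 fires, +1 burnt)
  fire out at step 10

5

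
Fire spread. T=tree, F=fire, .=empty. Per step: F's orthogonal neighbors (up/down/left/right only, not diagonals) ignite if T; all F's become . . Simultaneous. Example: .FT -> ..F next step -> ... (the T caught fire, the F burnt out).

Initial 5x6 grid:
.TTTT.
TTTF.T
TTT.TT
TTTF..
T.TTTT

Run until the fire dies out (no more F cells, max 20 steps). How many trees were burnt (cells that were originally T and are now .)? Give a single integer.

Step 1: +4 fires, +2 burnt (F count now 4)
Step 2: +7 fires, +4 burnt (F count now 7)
Step 3: +5 fires, +7 burnt (F count now 5)
Step 4: +2 fires, +5 burnt (F count now 2)
Step 5: +0 fires, +2 burnt (F count now 0)
Fire out after step 5
Initially T: 21, now '.': 27
Total burnt (originally-T cells now '.'): 18

Answer: 18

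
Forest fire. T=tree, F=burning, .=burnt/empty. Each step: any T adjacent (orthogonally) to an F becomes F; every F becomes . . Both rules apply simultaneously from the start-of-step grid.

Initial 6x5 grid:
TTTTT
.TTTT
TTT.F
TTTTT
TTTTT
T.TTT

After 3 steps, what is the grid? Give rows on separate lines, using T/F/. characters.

Step 1: 2 trees catch fire, 1 burn out
  TTTTT
  .TTTF
  TTT..
  TTTTF
  TTTTT
  T.TTT
Step 2: 4 trees catch fire, 2 burn out
  TTTTF
  .TTF.
  TTT..
  TTTF.
  TTTTF
  T.TTT
Step 3: 5 trees catch fire, 4 burn out
  TTTF.
  .TF..
  TTT..
  TTF..
  TTTF.
  T.TTF

TTTF.
.TF..
TTT..
TTF..
TTTF.
T.TTF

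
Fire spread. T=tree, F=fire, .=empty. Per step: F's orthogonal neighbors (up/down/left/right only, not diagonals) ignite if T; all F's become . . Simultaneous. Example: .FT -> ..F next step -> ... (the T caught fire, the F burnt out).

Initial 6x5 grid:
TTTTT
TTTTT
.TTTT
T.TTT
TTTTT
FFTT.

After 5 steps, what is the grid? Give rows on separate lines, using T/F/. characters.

Step 1: 3 trees catch fire, 2 burn out
  TTTTT
  TTTTT
  .TTTT
  T.TTT
  FFTTT
  ..FT.
Step 2: 3 trees catch fire, 3 burn out
  TTTTT
  TTTTT
  .TTTT
  F.TTT
  ..FTT
  ...F.
Step 3: 2 trees catch fire, 3 burn out
  TTTTT
  TTTTT
  .TTTT
  ..FTT
  ...FT
  .....
Step 4: 3 trees catch fire, 2 burn out
  TTTTT
  TTTTT
  .TFTT
  ...FT
  ....F
  .....
Step 5: 4 trees catch fire, 3 burn out
  TTTTT
  TTFTT
  .F.FT
  ....F
  .....
  .....

TTTTT
TTFTT
.F.FT
....F
.....
.....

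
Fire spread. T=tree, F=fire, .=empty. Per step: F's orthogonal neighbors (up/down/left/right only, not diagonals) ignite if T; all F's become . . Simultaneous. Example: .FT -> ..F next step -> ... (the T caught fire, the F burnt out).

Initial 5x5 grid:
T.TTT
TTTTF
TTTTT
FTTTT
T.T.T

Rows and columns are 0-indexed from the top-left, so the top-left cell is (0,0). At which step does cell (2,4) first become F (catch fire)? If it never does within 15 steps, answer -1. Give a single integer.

Step 1: cell (2,4)='F' (+6 fires, +2 burnt)
  -> target ignites at step 1
Step 2: cell (2,4)='.' (+7 fires, +6 burnt)
Step 3: cell (2,4)='.' (+7 fires, +7 burnt)
Step 4: cell (2,4)='.' (+0 fires, +7 burnt)
  fire out at step 4

1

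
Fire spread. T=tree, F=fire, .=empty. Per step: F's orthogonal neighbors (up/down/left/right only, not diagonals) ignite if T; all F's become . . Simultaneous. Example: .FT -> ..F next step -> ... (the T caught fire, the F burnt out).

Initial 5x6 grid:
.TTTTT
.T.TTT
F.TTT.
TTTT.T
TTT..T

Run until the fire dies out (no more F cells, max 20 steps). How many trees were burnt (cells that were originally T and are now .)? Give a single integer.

Answer: 19

Derivation:
Step 1: +1 fires, +1 burnt (F count now 1)
Step 2: +2 fires, +1 burnt (F count now 2)
Step 3: +2 fires, +2 burnt (F count now 2)
Step 4: +3 fires, +2 burnt (F count now 3)
Step 5: +1 fires, +3 burnt (F count now 1)
Step 6: +2 fires, +1 burnt (F count now 2)
Step 7: +2 fires, +2 burnt (F count now 2)
Step 8: +3 fires, +2 burnt (F count now 3)
Step 9: +2 fires, +3 burnt (F count now 2)
Step 10: +1 fires, +2 burnt (F count now 1)
Step 11: +0 fires, +1 burnt (F count now 0)
Fire out after step 11
Initially T: 21, now '.': 28
Total burnt (originally-T cells now '.'): 19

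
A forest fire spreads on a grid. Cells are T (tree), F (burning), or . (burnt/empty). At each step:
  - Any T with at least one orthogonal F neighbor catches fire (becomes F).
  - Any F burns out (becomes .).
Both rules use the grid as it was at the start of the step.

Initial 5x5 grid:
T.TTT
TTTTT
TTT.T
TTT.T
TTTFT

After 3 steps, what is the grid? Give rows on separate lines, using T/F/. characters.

Step 1: 2 trees catch fire, 1 burn out
  T.TTT
  TTTTT
  TTT.T
  TTT.T
  TTF.F
Step 2: 3 trees catch fire, 2 burn out
  T.TTT
  TTTTT
  TTT.T
  TTF.F
  TF...
Step 3: 4 trees catch fire, 3 burn out
  T.TTT
  TTTTT
  TTF.F
  TF...
  F....

T.TTT
TTTTT
TTF.F
TF...
F....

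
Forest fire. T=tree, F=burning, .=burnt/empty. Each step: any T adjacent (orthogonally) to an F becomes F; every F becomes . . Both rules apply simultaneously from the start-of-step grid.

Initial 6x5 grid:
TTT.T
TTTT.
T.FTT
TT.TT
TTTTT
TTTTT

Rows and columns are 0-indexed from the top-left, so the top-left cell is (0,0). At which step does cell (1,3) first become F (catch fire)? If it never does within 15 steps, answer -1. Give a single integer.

Step 1: cell (1,3)='T' (+2 fires, +1 burnt)
Step 2: cell (1,3)='F' (+5 fires, +2 burnt)
  -> target ignites at step 2
Step 3: cell (1,3)='.' (+4 fires, +5 burnt)
Step 4: cell (1,3)='.' (+5 fires, +4 burnt)
Step 5: cell (1,3)='.' (+4 fires, +5 burnt)
Step 6: cell (1,3)='.' (+3 fires, +4 burnt)
Step 7: cell (1,3)='.' (+1 fires, +3 burnt)
Step 8: cell (1,3)='.' (+0 fires, +1 burnt)
  fire out at step 8

2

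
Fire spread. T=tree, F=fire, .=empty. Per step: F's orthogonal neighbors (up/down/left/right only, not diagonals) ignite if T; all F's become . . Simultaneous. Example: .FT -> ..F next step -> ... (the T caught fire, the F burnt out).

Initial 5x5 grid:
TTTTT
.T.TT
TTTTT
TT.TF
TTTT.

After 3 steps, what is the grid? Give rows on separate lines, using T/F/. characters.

Step 1: 2 trees catch fire, 1 burn out
  TTTTT
  .T.TT
  TTTTF
  TT.F.
  TTTT.
Step 2: 3 trees catch fire, 2 burn out
  TTTTT
  .T.TF
  TTTF.
  TT...
  TTTF.
Step 3: 4 trees catch fire, 3 burn out
  TTTTF
  .T.F.
  TTF..
  TT...
  TTF..

TTTTF
.T.F.
TTF..
TT...
TTF..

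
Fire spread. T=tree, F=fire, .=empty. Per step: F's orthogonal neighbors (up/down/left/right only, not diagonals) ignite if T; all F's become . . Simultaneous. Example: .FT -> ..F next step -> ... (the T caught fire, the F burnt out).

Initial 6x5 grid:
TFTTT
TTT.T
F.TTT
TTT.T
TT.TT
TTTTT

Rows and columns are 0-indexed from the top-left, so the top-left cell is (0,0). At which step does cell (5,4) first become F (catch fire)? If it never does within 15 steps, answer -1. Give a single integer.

Step 1: cell (5,4)='T' (+5 fires, +2 burnt)
Step 2: cell (5,4)='T' (+4 fires, +5 burnt)
Step 3: cell (5,4)='T' (+5 fires, +4 burnt)
Step 4: cell (5,4)='T' (+3 fires, +5 burnt)
Step 5: cell (5,4)='T' (+2 fires, +3 burnt)
Step 6: cell (5,4)='T' (+2 fires, +2 burnt)
Step 7: cell (5,4)='F' (+3 fires, +2 burnt)
  -> target ignites at step 7
Step 8: cell (5,4)='.' (+0 fires, +3 burnt)
  fire out at step 8

7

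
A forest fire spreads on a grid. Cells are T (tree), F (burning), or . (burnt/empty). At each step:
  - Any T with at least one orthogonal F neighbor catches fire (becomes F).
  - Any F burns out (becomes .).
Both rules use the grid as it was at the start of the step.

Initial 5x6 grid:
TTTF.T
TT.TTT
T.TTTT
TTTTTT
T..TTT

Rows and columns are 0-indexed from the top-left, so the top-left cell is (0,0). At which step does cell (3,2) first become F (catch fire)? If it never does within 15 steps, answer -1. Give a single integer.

Step 1: cell (3,2)='T' (+2 fires, +1 burnt)
Step 2: cell (3,2)='T' (+3 fires, +2 burnt)
Step 3: cell (3,2)='T' (+6 fires, +3 burnt)
Step 4: cell (3,2)='F' (+6 fires, +6 burnt)
  -> target ignites at step 4
Step 5: cell (3,2)='.' (+4 fires, +6 burnt)
Step 6: cell (3,2)='.' (+2 fires, +4 burnt)
Step 7: cell (3,2)='.' (+1 fires, +2 burnt)
Step 8: cell (3,2)='.' (+0 fires, +1 burnt)
  fire out at step 8

4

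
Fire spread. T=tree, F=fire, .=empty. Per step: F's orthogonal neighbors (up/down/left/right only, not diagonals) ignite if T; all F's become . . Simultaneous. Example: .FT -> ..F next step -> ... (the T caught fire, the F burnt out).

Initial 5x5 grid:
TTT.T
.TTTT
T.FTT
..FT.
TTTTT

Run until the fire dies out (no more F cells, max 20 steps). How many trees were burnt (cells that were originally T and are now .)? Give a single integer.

Answer: 16

Derivation:
Step 1: +4 fires, +2 burnt (F count now 4)
Step 2: +6 fires, +4 burnt (F count now 6)
Step 3: +4 fires, +6 burnt (F count now 4)
Step 4: +2 fires, +4 burnt (F count now 2)
Step 5: +0 fires, +2 burnt (F count now 0)
Fire out after step 5
Initially T: 17, now '.': 24
Total burnt (originally-T cells now '.'): 16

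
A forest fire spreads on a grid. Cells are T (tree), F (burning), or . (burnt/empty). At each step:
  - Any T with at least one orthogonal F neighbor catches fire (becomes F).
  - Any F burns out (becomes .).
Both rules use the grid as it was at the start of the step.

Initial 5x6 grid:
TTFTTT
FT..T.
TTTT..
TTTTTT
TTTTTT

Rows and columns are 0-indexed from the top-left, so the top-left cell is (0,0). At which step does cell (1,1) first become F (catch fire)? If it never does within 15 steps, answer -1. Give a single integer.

Step 1: cell (1,1)='F' (+5 fires, +2 burnt)
  -> target ignites at step 1
Step 2: cell (1,1)='.' (+3 fires, +5 burnt)
Step 3: cell (1,1)='.' (+5 fires, +3 burnt)
Step 4: cell (1,1)='.' (+3 fires, +5 burnt)
Step 5: cell (1,1)='.' (+2 fires, +3 burnt)
Step 6: cell (1,1)='.' (+2 fires, +2 burnt)
Step 7: cell (1,1)='.' (+2 fires, +2 burnt)
Step 8: cell (1,1)='.' (+1 fires, +2 burnt)
Step 9: cell (1,1)='.' (+0 fires, +1 burnt)
  fire out at step 9

1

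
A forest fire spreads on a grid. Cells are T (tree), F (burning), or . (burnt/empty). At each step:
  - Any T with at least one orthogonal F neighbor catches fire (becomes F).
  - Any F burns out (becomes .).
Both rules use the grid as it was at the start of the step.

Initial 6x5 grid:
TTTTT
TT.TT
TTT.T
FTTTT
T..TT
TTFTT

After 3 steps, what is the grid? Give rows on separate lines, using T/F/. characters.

Step 1: 5 trees catch fire, 2 burn out
  TTTTT
  TT.TT
  FTT.T
  .FTTT
  F..TT
  TF.FT
Step 2: 6 trees catch fire, 5 burn out
  TTTTT
  FT.TT
  .FT.T
  ..FTT
  ...FT
  F...F
Step 3: 5 trees catch fire, 6 burn out
  FTTTT
  .F.TT
  ..F.T
  ...FT
  ....F
  .....

FTTTT
.F.TT
..F.T
...FT
....F
.....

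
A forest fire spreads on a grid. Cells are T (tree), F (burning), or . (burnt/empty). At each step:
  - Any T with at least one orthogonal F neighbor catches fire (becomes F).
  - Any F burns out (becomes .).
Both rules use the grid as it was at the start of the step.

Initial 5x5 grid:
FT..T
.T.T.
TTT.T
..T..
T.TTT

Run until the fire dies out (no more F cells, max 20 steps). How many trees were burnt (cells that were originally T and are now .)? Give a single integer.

Answer: 9

Derivation:
Step 1: +1 fires, +1 burnt (F count now 1)
Step 2: +1 fires, +1 burnt (F count now 1)
Step 3: +1 fires, +1 burnt (F count now 1)
Step 4: +2 fires, +1 burnt (F count now 2)
Step 5: +1 fires, +2 burnt (F count now 1)
Step 6: +1 fires, +1 burnt (F count now 1)
Step 7: +1 fires, +1 burnt (F count now 1)
Step 8: +1 fires, +1 burnt (F count now 1)
Step 9: +0 fires, +1 burnt (F count now 0)
Fire out after step 9
Initially T: 13, now '.': 21
Total burnt (originally-T cells now '.'): 9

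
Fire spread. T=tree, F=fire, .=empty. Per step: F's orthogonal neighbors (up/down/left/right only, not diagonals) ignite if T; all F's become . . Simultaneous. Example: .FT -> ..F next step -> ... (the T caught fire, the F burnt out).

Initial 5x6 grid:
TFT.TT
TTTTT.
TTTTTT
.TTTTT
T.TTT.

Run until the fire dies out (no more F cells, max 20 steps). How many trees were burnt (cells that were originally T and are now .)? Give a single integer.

Answer: 23

Derivation:
Step 1: +3 fires, +1 burnt (F count now 3)
Step 2: +3 fires, +3 burnt (F count now 3)
Step 3: +4 fires, +3 burnt (F count now 4)
Step 4: +3 fires, +4 burnt (F count now 3)
Step 5: +4 fires, +3 burnt (F count now 4)
Step 6: +4 fires, +4 burnt (F count now 4)
Step 7: +2 fires, +4 burnt (F count now 2)
Step 8: +0 fires, +2 burnt (F count now 0)
Fire out after step 8
Initially T: 24, now '.': 29
Total burnt (originally-T cells now '.'): 23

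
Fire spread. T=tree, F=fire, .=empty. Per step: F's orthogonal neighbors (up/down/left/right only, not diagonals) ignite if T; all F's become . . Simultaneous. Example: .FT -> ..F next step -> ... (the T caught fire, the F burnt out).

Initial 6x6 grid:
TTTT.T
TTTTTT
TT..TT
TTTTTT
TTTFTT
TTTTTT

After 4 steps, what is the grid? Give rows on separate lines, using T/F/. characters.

Step 1: 4 trees catch fire, 1 burn out
  TTTT.T
  TTTTTT
  TT..TT
  TTTFTT
  TTF.FT
  TTTFTT
Step 2: 6 trees catch fire, 4 burn out
  TTTT.T
  TTTTTT
  TT..TT
  TTF.FT
  TF...F
  TTF.FT
Step 3: 6 trees catch fire, 6 burn out
  TTTT.T
  TTTTTT
  TT..FT
  TF...F
  F.....
  TF...F
Step 4: 5 trees catch fire, 6 burn out
  TTTT.T
  TTTTFT
  TF...F
  F.....
  ......
  F.....

TTTT.T
TTTTFT
TF...F
F.....
......
F.....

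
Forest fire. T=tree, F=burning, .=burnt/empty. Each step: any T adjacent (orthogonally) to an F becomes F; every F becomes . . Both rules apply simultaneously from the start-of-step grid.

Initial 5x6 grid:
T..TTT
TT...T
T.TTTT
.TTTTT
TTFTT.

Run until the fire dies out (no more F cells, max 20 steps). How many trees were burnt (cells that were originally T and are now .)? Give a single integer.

Answer: 17

Derivation:
Step 1: +3 fires, +1 burnt (F count now 3)
Step 2: +5 fires, +3 burnt (F count now 5)
Step 3: +2 fires, +5 burnt (F count now 2)
Step 4: +2 fires, +2 burnt (F count now 2)
Step 5: +1 fires, +2 burnt (F count now 1)
Step 6: +1 fires, +1 burnt (F count now 1)
Step 7: +1 fires, +1 burnt (F count now 1)
Step 8: +1 fires, +1 burnt (F count now 1)
Step 9: +1 fires, +1 burnt (F count now 1)
Step 10: +0 fires, +1 burnt (F count now 0)
Fire out after step 10
Initially T: 21, now '.': 26
Total burnt (originally-T cells now '.'): 17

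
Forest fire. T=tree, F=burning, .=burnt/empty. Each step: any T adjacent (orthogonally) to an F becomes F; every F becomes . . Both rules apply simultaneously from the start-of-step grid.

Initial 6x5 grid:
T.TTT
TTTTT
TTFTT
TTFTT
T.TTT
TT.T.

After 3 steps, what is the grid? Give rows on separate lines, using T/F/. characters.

Step 1: 6 trees catch fire, 2 burn out
  T.TTT
  TTFTT
  TF.FT
  TF.FT
  T.FTT
  TT.T.
Step 2: 8 trees catch fire, 6 burn out
  T.FTT
  TF.FT
  F...F
  F...F
  T..FT
  TT.T.
Step 3: 6 trees catch fire, 8 burn out
  T..FT
  F...F
  .....
  .....
  F...F
  TT.F.

T..FT
F...F
.....
.....
F...F
TT.F.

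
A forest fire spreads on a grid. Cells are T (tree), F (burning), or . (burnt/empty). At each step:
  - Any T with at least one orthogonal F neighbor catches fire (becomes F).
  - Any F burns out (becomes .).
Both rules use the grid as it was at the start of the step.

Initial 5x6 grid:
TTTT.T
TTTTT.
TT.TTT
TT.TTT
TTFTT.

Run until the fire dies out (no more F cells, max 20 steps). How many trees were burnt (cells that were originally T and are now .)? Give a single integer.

Step 1: +2 fires, +1 burnt (F count now 2)
Step 2: +4 fires, +2 burnt (F count now 4)
Step 3: +4 fires, +4 burnt (F count now 4)
Step 4: +5 fires, +4 burnt (F count now 5)
Step 5: +6 fires, +5 burnt (F count now 6)
Step 6: +2 fires, +6 burnt (F count now 2)
Step 7: +0 fires, +2 burnt (F count now 0)
Fire out after step 7
Initially T: 24, now '.': 29
Total burnt (originally-T cells now '.'): 23

Answer: 23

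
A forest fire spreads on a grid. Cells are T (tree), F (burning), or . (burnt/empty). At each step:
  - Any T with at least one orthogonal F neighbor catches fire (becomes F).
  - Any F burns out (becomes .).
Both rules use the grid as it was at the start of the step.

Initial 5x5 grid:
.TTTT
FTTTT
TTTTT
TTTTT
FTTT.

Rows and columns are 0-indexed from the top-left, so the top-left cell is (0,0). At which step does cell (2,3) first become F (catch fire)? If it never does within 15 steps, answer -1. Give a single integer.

Step 1: cell (2,3)='T' (+4 fires, +2 burnt)
Step 2: cell (2,3)='T' (+5 fires, +4 burnt)
Step 3: cell (2,3)='T' (+5 fires, +5 burnt)
Step 4: cell (2,3)='F' (+4 fires, +5 burnt)
  -> target ignites at step 4
Step 5: cell (2,3)='.' (+3 fires, +4 burnt)
Step 6: cell (2,3)='.' (+0 fires, +3 burnt)
  fire out at step 6

4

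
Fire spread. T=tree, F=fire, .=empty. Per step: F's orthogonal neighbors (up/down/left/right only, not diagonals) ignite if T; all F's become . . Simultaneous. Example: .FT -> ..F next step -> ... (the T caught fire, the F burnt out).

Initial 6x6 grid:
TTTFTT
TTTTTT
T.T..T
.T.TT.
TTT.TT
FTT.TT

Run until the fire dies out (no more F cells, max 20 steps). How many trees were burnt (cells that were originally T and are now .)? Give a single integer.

Step 1: +5 fires, +2 burnt (F count now 5)
Step 2: +6 fires, +5 burnt (F count now 6)
Step 3: +6 fires, +6 burnt (F count now 6)
Step 4: +2 fires, +6 burnt (F count now 2)
Step 5: +1 fires, +2 burnt (F count now 1)
Step 6: +0 fires, +1 burnt (F count now 0)
Fire out after step 6
Initially T: 26, now '.': 30
Total burnt (originally-T cells now '.'): 20

Answer: 20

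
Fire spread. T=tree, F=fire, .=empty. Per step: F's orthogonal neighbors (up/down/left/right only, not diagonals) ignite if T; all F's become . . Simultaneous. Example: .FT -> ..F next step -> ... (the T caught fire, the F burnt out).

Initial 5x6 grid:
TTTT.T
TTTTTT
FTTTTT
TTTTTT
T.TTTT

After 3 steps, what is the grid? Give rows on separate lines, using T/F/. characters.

Step 1: 3 trees catch fire, 1 burn out
  TTTT.T
  FTTTTT
  .FTTTT
  FTTTTT
  T.TTTT
Step 2: 5 trees catch fire, 3 burn out
  FTTT.T
  .FTTTT
  ..FTTT
  .FTTTT
  F.TTTT
Step 3: 4 trees catch fire, 5 burn out
  .FTT.T
  ..FTTT
  ...FTT
  ..FTTT
  ..TTTT

.FTT.T
..FTTT
...FTT
..FTTT
..TTTT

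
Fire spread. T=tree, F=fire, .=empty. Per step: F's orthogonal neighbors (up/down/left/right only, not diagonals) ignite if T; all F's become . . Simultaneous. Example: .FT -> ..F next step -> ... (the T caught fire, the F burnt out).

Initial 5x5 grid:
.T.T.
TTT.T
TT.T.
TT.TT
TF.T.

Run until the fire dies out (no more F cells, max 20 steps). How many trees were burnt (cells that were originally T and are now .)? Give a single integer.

Answer: 9

Derivation:
Step 1: +2 fires, +1 burnt (F count now 2)
Step 2: +2 fires, +2 burnt (F count now 2)
Step 3: +2 fires, +2 burnt (F count now 2)
Step 4: +3 fires, +2 burnt (F count now 3)
Step 5: +0 fires, +3 burnt (F count now 0)
Fire out after step 5
Initially T: 15, now '.': 19
Total burnt (originally-T cells now '.'): 9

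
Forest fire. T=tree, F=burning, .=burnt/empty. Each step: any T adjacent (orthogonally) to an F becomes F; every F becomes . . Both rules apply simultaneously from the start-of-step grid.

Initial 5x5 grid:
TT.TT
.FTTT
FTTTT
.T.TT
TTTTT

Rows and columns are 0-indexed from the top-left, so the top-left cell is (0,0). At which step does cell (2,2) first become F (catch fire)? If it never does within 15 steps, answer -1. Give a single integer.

Step 1: cell (2,2)='T' (+3 fires, +2 burnt)
Step 2: cell (2,2)='F' (+4 fires, +3 burnt)
  -> target ignites at step 2
Step 3: cell (2,2)='.' (+4 fires, +4 burnt)
Step 4: cell (2,2)='.' (+5 fires, +4 burnt)
Step 5: cell (2,2)='.' (+2 fires, +5 burnt)
Step 6: cell (2,2)='.' (+1 fires, +2 burnt)
Step 7: cell (2,2)='.' (+0 fires, +1 burnt)
  fire out at step 7

2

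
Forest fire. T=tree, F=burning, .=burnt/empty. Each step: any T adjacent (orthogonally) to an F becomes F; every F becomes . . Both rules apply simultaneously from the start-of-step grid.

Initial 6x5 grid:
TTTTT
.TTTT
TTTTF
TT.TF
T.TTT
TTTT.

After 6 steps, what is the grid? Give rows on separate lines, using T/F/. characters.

Step 1: 4 trees catch fire, 2 burn out
  TTTTT
  .TTTF
  TTTF.
  TT.F.
  T.TTF
  TTTT.
Step 2: 4 trees catch fire, 4 burn out
  TTTTF
  .TTF.
  TTF..
  TT...
  T.TF.
  TTTT.
Step 3: 5 trees catch fire, 4 burn out
  TTTF.
  .TF..
  TF...
  TT...
  T.F..
  TTTF.
Step 4: 5 trees catch fire, 5 burn out
  TTF..
  .F...
  F....
  TF...
  T....
  TTF..
Step 5: 3 trees catch fire, 5 burn out
  TF...
  .....
  .....
  F....
  T....
  TF...
Step 6: 3 trees catch fire, 3 burn out
  F....
  .....
  .....
  .....
  F....
  F....

F....
.....
.....
.....
F....
F....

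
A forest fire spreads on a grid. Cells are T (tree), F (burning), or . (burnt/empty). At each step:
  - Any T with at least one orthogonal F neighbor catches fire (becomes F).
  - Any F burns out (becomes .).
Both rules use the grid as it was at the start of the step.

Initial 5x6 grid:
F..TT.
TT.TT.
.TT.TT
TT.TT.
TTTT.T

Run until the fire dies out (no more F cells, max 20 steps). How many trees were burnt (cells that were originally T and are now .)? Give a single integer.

Step 1: +1 fires, +1 burnt (F count now 1)
Step 2: +1 fires, +1 burnt (F count now 1)
Step 3: +1 fires, +1 burnt (F count now 1)
Step 4: +2 fires, +1 burnt (F count now 2)
Step 5: +2 fires, +2 burnt (F count now 2)
Step 6: +2 fires, +2 burnt (F count now 2)
Step 7: +1 fires, +2 burnt (F count now 1)
Step 8: +1 fires, +1 burnt (F count now 1)
Step 9: +1 fires, +1 burnt (F count now 1)
Step 10: +1 fires, +1 burnt (F count now 1)
Step 11: +2 fires, +1 burnt (F count now 2)
Step 12: +2 fires, +2 burnt (F count now 2)
Step 13: +1 fires, +2 burnt (F count now 1)
Step 14: +0 fires, +1 burnt (F count now 0)
Fire out after step 14
Initially T: 19, now '.': 29
Total burnt (originally-T cells now '.'): 18

Answer: 18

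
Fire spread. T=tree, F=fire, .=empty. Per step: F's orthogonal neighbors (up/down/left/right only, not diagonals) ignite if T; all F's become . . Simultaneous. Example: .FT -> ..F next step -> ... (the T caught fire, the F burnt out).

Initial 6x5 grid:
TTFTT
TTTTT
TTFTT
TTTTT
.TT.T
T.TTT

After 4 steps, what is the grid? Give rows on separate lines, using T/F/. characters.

Step 1: 6 trees catch fire, 2 burn out
  TF.FT
  TTFTT
  TF.FT
  TTFTT
  .TT.T
  T.TTT
Step 2: 9 trees catch fire, 6 burn out
  F...F
  TF.FT
  F...F
  TF.FT
  .TF.T
  T.TTT
Step 3: 6 trees catch fire, 9 burn out
  .....
  F...F
  .....
  F...F
  .F..T
  T.FTT
Step 4: 2 trees catch fire, 6 burn out
  .....
  .....
  .....
  .....
  ....F
  T..FT

.....
.....
.....
.....
....F
T..FT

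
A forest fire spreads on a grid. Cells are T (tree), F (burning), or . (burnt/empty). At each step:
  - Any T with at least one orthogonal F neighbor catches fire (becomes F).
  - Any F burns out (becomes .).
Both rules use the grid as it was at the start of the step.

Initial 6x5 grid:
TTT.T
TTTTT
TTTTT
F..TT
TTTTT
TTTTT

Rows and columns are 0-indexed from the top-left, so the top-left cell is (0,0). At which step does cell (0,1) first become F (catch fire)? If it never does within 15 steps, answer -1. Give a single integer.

Step 1: cell (0,1)='T' (+2 fires, +1 burnt)
Step 2: cell (0,1)='T' (+4 fires, +2 burnt)
Step 3: cell (0,1)='T' (+5 fires, +4 burnt)
Step 4: cell (0,1)='F' (+5 fires, +5 burnt)
  -> target ignites at step 4
Step 5: cell (0,1)='.' (+6 fires, +5 burnt)
Step 6: cell (0,1)='.' (+3 fires, +6 burnt)
Step 7: cell (0,1)='.' (+1 fires, +3 burnt)
Step 8: cell (0,1)='.' (+0 fires, +1 burnt)
  fire out at step 8

4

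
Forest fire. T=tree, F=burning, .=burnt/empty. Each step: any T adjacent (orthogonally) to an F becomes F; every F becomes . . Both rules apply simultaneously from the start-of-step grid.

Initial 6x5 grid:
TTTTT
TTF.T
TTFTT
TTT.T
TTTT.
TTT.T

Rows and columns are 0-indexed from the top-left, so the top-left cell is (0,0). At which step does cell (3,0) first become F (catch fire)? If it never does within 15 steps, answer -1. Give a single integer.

Step 1: cell (3,0)='T' (+5 fires, +2 burnt)
Step 2: cell (3,0)='T' (+7 fires, +5 burnt)
Step 3: cell (3,0)='F' (+8 fires, +7 burnt)
  -> target ignites at step 3
Step 4: cell (3,0)='.' (+2 fires, +8 burnt)
Step 5: cell (3,0)='.' (+1 fires, +2 burnt)
Step 6: cell (3,0)='.' (+0 fires, +1 burnt)
  fire out at step 6

3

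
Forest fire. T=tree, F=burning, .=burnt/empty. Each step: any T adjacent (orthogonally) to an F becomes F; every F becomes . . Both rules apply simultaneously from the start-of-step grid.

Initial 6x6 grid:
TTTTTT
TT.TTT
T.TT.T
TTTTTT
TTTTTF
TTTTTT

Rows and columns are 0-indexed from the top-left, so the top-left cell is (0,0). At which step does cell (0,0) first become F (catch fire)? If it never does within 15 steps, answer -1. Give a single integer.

Step 1: cell (0,0)='T' (+3 fires, +1 burnt)
Step 2: cell (0,0)='T' (+4 fires, +3 burnt)
Step 3: cell (0,0)='T' (+4 fires, +4 burnt)
Step 4: cell (0,0)='T' (+6 fires, +4 burnt)
Step 5: cell (0,0)='T' (+6 fires, +6 burnt)
Step 6: cell (0,0)='T' (+3 fires, +6 burnt)
Step 7: cell (0,0)='T' (+2 fires, +3 burnt)
Step 8: cell (0,0)='T' (+2 fires, +2 burnt)
Step 9: cell (0,0)='F' (+2 fires, +2 burnt)
  -> target ignites at step 9
Step 10: cell (0,0)='.' (+0 fires, +2 burnt)
  fire out at step 10

9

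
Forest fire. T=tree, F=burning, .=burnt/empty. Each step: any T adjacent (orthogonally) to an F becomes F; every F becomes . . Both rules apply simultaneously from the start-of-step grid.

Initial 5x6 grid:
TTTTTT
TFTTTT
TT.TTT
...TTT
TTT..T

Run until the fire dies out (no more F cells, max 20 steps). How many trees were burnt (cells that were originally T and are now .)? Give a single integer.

Step 1: +4 fires, +1 burnt (F count now 4)
Step 2: +4 fires, +4 burnt (F count now 4)
Step 3: +3 fires, +4 burnt (F count now 3)
Step 4: +4 fires, +3 burnt (F count now 4)
Step 5: +3 fires, +4 burnt (F count now 3)
Step 6: +1 fires, +3 burnt (F count now 1)
Step 7: +1 fires, +1 burnt (F count now 1)
Step 8: +0 fires, +1 burnt (F count now 0)
Fire out after step 8
Initially T: 23, now '.': 27
Total burnt (originally-T cells now '.'): 20

Answer: 20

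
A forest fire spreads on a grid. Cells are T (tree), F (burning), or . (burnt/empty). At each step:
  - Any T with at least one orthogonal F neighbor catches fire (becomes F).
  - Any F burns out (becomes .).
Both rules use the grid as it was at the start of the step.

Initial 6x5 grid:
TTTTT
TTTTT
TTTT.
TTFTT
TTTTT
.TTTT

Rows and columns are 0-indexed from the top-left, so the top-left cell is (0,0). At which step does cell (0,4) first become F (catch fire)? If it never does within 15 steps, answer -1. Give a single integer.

Step 1: cell (0,4)='T' (+4 fires, +1 burnt)
Step 2: cell (0,4)='T' (+8 fires, +4 burnt)
Step 3: cell (0,4)='T' (+8 fires, +8 burnt)
Step 4: cell (0,4)='T' (+5 fires, +8 burnt)
Step 5: cell (0,4)='F' (+2 fires, +5 burnt)
  -> target ignites at step 5
Step 6: cell (0,4)='.' (+0 fires, +2 burnt)
  fire out at step 6

5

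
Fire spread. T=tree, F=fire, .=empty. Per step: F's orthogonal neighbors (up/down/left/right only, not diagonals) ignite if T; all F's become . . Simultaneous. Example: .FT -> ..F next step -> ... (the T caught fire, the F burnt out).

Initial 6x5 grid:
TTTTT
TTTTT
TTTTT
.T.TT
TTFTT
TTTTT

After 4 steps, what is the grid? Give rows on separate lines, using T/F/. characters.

Step 1: 3 trees catch fire, 1 burn out
  TTTTT
  TTTTT
  TTTTT
  .T.TT
  TF.FT
  TTFTT
Step 2: 6 trees catch fire, 3 burn out
  TTTTT
  TTTTT
  TTTTT
  .F.FT
  F...F
  TF.FT
Step 3: 5 trees catch fire, 6 burn out
  TTTTT
  TTTTT
  TFTFT
  ....F
  .....
  F...F
Step 4: 5 trees catch fire, 5 burn out
  TTTTT
  TFTFT
  F.F.F
  .....
  .....
  .....

TTTTT
TFTFT
F.F.F
.....
.....
.....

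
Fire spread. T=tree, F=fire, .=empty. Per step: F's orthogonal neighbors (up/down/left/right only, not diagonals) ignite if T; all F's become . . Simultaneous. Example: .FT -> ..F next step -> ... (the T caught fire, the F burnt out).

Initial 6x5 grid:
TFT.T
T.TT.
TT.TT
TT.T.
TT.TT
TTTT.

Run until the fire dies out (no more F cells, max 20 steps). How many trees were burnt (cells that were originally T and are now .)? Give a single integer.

Answer: 20

Derivation:
Step 1: +2 fires, +1 burnt (F count now 2)
Step 2: +2 fires, +2 burnt (F count now 2)
Step 3: +2 fires, +2 burnt (F count now 2)
Step 4: +3 fires, +2 burnt (F count now 3)
Step 5: +4 fires, +3 burnt (F count now 4)
Step 6: +3 fires, +4 burnt (F count now 3)
Step 7: +3 fires, +3 burnt (F count now 3)
Step 8: +1 fires, +3 burnt (F count now 1)
Step 9: +0 fires, +1 burnt (F count now 0)
Fire out after step 9
Initially T: 21, now '.': 29
Total burnt (originally-T cells now '.'): 20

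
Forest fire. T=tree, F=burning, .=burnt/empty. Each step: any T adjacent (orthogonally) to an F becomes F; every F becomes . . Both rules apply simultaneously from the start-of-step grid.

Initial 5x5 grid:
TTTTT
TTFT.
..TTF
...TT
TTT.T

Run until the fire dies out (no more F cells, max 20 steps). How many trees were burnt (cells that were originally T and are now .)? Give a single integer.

Step 1: +6 fires, +2 burnt (F count now 6)
Step 2: +5 fires, +6 burnt (F count now 5)
Step 3: +2 fires, +5 burnt (F count now 2)
Step 4: +0 fires, +2 burnt (F count now 0)
Fire out after step 4
Initially T: 16, now '.': 22
Total burnt (originally-T cells now '.'): 13

Answer: 13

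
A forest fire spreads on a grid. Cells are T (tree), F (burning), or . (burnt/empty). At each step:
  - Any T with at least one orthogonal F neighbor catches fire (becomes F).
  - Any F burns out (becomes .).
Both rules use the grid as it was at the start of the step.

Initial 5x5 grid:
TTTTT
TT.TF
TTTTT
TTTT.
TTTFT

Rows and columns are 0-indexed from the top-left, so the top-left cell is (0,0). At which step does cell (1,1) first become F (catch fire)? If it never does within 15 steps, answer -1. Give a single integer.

Step 1: cell (1,1)='T' (+6 fires, +2 burnt)
Step 2: cell (1,1)='T' (+4 fires, +6 burnt)
Step 3: cell (1,1)='T' (+4 fires, +4 burnt)
Step 4: cell (1,1)='T' (+3 fires, +4 burnt)
Step 5: cell (1,1)='F' (+3 fires, +3 burnt)
  -> target ignites at step 5
Step 6: cell (1,1)='.' (+1 fires, +3 burnt)
Step 7: cell (1,1)='.' (+0 fires, +1 burnt)
  fire out at step 7

5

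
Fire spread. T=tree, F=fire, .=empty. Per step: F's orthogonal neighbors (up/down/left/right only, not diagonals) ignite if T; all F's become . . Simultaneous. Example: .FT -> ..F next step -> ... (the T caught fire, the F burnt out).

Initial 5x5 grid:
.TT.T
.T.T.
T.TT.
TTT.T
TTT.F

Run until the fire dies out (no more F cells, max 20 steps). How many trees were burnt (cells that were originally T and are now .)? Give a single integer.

Answer: 1

Derivation:
Step 1: +1 fires, +1 burnt (F count now 1)
Step 2: +0 fires, +1 burnt (F count now 0)
Fire out after step 2
Initially T: 15, now '.': 11
Total burnt (originally-T cells now '.'): 1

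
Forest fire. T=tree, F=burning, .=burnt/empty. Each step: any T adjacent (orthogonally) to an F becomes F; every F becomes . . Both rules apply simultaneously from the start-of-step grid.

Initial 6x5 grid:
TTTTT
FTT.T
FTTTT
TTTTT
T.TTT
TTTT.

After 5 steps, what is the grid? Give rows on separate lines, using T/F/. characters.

Step 1: 4 trees catch fire, 2 burn out
  FTTTT
  .FT.T
  .FTTT
  FTTTT
  T.TTT
  TTTT.
Step 2: 5 trees catch fire, 4 burn out
  .FTTT
  ..F.T
  ..FTT
  .FTTT
  F.TTT
  TTTT.
Step 3: 4 trees catch fire, 5 burn out
  ..FTT
  ....T
  ...FT
  ..FTT
  ..TTT
  FTTT.
Step 4: 5 trees catch fire, 4 burn out
  ...FT
  ....T
  ....F
  ...FT
  ..FTT
  .FTT.
Step 5: 5 trees catch fire, 5 burn out
  ....F
  ....F
  .....
  ....F
  ...FT
  ..FT.

....F
....F
.....
....F
...FT
..FT.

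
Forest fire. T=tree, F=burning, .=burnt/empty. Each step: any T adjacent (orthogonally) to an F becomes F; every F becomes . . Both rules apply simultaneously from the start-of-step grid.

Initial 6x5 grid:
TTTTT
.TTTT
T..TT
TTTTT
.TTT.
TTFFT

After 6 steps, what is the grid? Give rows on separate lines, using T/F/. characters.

Step 1: 4 trees catch fire, 2 burn out
  TTTTT
  .TTTT
  T..TT
  TTTTT
  .TFF.
  TF..F
Step 2: 4 trees catch fire, 4 burn out
  TTTTT
  .TTTT
  T..TT
  TTFFT
  .F...
  F....
Step 3: 3 trees catch fire, 4 burn out
  TTTTT
  .TTTT
  T..FT
  TF..F
  .....
  .....
Step 4: 3 trees catch fire, 3 burn out
  TTTTT
  .TTFT
  T...F
  F....
  .....
  .....
Step 5: 4 trees catch fire, 3 burn out
  TTTFT
  .TF.F
  F....
  .....
  .....
  .....
Step 6: 3 trees catch fire, 4 burn out
  TTF.F
  .F...
  .....
  .....
  .....
  .....

TTF.F
.F...
.....
.....
.....
.....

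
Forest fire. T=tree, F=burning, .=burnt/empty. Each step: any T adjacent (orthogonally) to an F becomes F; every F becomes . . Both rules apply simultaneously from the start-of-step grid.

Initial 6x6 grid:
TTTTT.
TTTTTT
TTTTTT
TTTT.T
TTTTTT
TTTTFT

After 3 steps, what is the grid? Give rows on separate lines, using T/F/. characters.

Step 1: 3 trees catch fire, 1 burn out
  TTTTT.
  TTTTTT
  TTTTTT
  TTTT.T
  TTTTFT
  TTTF.F
Step 2: 3 trees catch fire, 3 burn out
  TTTTT.
  TTTTTT
  TTTTTT
  TTTT.T
  TTTF.F
  TTF...
Step 3: 4 trees catch fire, 3 burn out
  TTTTT.
  TTTTTT
  TTTTTT
  TTTF.F
  TTF...
  TF....

TTTTT.
TTTTTT
TTTTTT
TTTF.F
TTF...
TF....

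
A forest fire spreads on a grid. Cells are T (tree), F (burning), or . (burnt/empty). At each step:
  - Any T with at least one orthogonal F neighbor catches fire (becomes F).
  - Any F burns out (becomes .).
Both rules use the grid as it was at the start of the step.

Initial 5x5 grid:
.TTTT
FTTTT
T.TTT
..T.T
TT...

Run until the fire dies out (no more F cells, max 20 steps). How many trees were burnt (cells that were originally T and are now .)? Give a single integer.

Answer: 14

Derivation:
Step 1: +2 fires, +1 burnt (F count now 2)
Step 2: +2 fires, +2 burnt (F count now 2)
Step 3: +3 fires, +2 burnt (F count now 3)
Step 4: +4 fires, +3 burnt (F count now 4)
Step 5: +2 fires, +4 burnt (F count now 2)
Step 6: +1 fires, +2 burnt (F count now 1)
Step 7: +0 fires, +1 burnt (F count now 0)
Fire out after step 7
Initially T: 16, now '.': 23
Total burnt (originally-T cells now '.'): 14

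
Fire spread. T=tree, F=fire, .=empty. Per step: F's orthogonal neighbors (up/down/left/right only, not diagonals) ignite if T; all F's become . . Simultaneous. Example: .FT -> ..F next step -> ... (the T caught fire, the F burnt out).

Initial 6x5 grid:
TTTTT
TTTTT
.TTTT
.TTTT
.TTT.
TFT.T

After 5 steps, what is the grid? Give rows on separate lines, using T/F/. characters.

Step 1: 3 trees catch fire, 1 burn out
  TTTTT
  TTTTT
  .TTTT
  .TTTT
  .FTT.
  F.F.T
Step 2: 2 trees catch fire, 3 burn out
  TTTTT
  TTTTT
  .TTTT
  .FTTT
  ..FT.
  ....T
Step 3: 3 trees catch fire, 2 burn out
  TTTTT
  TTTTT
  .FTTT
  ..FTT
  ...F.
  ....T
Step 4: 3 trees catch fire, 3 burn out
  TTTTT
  TFTTT
  ..FTT
  ...FT
  .....
  ....T
Step 5: 5 trees catch fire, 3 burn out
  TFTTT
  F.FTT
  ...FT
  ....F
  .....
  ....T

TFTTT
F.FTT
...FT
....F
.....
....T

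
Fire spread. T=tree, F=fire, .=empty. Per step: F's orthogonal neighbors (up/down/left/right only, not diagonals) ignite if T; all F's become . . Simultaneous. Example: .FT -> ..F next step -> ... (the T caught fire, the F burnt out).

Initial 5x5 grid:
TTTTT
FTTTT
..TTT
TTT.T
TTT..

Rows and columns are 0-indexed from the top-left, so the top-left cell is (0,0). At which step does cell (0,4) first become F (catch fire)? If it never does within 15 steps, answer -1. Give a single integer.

Step 1: cell (0,4)='T' (+2 fires, +1 burnt)
Step 2: cell (0,4)='T' (+2 fires, +2 burnt)
Step 3: cell (0,4)='T' (+3 fires, +2 burnt)
Step 4: cell (0,4)='T' (+4 fires, +3 burnt)
Step 5: cell (0,4)='F' (+4 fires, +4 burnt)
  -> target ignites at step 5
Step 6: cell (0,4)='.' (+3 fires, +4 burnt)
Step 7: cell (0,4)='.' (+1 fires, +3 burnt)
Step 8: cell (0,4)='.' (+0 fires, +1 burnt)
  fire out at step 8

5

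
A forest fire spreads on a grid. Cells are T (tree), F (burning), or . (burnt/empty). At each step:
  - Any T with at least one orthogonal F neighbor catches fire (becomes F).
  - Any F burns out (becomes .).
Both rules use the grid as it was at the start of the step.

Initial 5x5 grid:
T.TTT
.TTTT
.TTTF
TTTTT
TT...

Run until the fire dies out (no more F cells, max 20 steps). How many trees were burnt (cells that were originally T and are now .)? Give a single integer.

Step 1: +3 fires, +1 burnt (F count now 3)
Step 2: +4 fires, +3 burnt (F count now 4)
Step 3: +4 fires, +4 burnt (F count now 4)
Step 4: +3 fires, +4 burnt (F count now 3)
Step 5: +2 fires, +3 burnt (F count now 2)
Step 6: +1 fires, +2 burnt (F count now 1)
Step 7: +0 fires, +1 burnt (F count now 0)
Fire out after step 7
Initially T: 18, now '.': 24
Total burnt (originally-T cells now '.'): 17

Answer: 17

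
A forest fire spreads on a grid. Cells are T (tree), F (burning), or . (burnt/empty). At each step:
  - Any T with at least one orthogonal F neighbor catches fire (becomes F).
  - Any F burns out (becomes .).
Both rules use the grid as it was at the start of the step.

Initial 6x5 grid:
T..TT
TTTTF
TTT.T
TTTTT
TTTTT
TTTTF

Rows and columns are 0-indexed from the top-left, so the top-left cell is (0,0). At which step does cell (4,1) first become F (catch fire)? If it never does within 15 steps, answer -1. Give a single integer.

Step 1: cell (4,1)='T' (+5 fires, +2 burnt)
Step 2: cell (4,1)='T' (+5 fires, +5 burnt)
Step 3: cell (4,1)='T' (+5 fires, +5 burnt)
Step 4: cell (4,1)='F' (+5 fires, +5 burnt)
  -> target ignites at step 4
Step 5: cell (4,1)='.' (+4 fires, +5 burnt)
Step 6: cell (4,1)='.' (+1 fires, +4 burnt)
Step 7: cell (4,1)='.' (+0 fires, +1 burnt)
  fire out at step 7

4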